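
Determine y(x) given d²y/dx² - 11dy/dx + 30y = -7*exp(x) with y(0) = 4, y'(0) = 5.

y = -82*exp(6*x)/5 - 7*exp(x)/20 + 83*exp(5*x)/4

Characteristic equation r² - 11r + 30 = 0 factors as (r - 6)(r - 5) = 0, so r = 6, 5.
Hence y_h = C1*exp(6*x) + C2*exp(5*x).
Try y_p = A*exp(x). Substituting into the equation and dividing by exp(x) gives A = -7/20, so y_p = -7*exp(x)/20.
General solution: y = -7*exp(x)/20 + C1*exp(6*x) + C2*exp(5*x).
Apply the initial conditions: y(0) = -7/20 + C1 + C2 = 4 and y'(0) = -7/20 + 5*C2 + 6*C1 = 5. Solving gives C1 = -82/5, C2 = 83/4.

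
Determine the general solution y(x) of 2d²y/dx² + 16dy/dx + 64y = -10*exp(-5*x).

y = -5*exp(-5*x)/17 + C1*cos(4*x)*exp(-4*x) + C2*exp(-4*x)*sin(4*x)

Divide through by 2: y'' + 8y' + 32y = -5*exp(-5*x).
Characteristic equation r² + 8r + 32 = 0 has discriminant (8)² - 4·(32) = -64 < 0, so r = -4 ± 4i.
Hence y_h = C1*cos(4*x)*exp(-4*x) + C2*exp(-4*x)*sin(4*x).
Try y_p = A*exp(-5*x). Substituting into the equation and dividing by exp(-5*x) gives A = -5/17, so y_p = -5*exp(-5*x)/17.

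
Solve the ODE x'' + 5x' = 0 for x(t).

x = C2 + C1*exp(-5*t)

Characteristic equation r² + 5r = 0 factors as (r + 5)r = 0, so r = -5, 0.
Hence x_h = C1*exp(-5*t) + C2.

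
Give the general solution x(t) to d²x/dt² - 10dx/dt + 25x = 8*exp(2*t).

x = 8*exp(2*t)/9 + C1*exp(5*t) + C2*t*exp(5*t)

Characteristic equation r² - 10r + 25 = 0 has discriminant (-10)² - 4·(25) = 0, so r = 5 is a repeated root.
Hence x_h = (C1 + C2*t)*exp(5*t).
Try x_p = A*exp(2*t). Substituting into the equation and dividing by exp(2*t) gives A = 8/9, so x_p = 8*exp(2*t)/9.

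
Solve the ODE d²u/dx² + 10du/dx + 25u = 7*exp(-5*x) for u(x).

Characteristic equation r² + 10r + 25 = 0 has discriminant (10)² - 4·(25) = 0, so r = -5 is a repeated root.
Hence u_h = (C1 + C2*x)*exp(-5*x).
Since exp(-5*x) solves the homogeneous equation (r = -5 is a root of multiplicity 2), multiply the trial by x^2. Try u_p = A*x^2*exp(-5*x). Substituting into the equation and dividing by exp(-5*x) gives A = 7/2, so u_p = 7*x^2*exp(-5*x)/2.

u = C1*exp(-5*x) + 7*x**2*exp(-5*x)/2 + C2*x*exp(-5*x)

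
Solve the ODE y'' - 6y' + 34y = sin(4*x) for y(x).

y = sin(4*x)/50 + 2*cos(4*x)/75 + C1*cos(5*x)*exp(3*x) + C2*exp(3*x)*sin(5*x)

Characteristic equation r² - 6r + 34 = 0 has discriminant (-6)² - 4·(34) = -100 < 0, so r = 3 ± 5i.
Hence y_h = C1*cos(5*x)*exp(3*x) + C2*exp(3*x)*sin(5*x).
Try y_p = A*cos(4*x) + B*sin(4*x). Substituting and equating the coefficients of cos(4x) and sin(4x) gives A = 2/75, B = 1/50, so y_p = sin(4*x)/50 + 2*cos(4*x)/75.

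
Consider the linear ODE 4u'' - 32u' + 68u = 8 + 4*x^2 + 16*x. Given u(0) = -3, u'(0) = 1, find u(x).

u = 1216/4913 + x**2/17 + 84*x/289 - 15955*cos(x)*exp(4*x)/4913 + 67305*exp(4*x)*sin(x)/4913

Divide through by 4: u'' - 8u' + 17u = 2 + x^2 + 4*x.
Characteristic equation r² - 8r + 17 = 0 has discriminant (-8)² - 4·(17) = -4 < 0, so r = 4 ± i.
Hence u_h = C1*cos(x)*exp(4*x) + C2*exp(4*x)*sin(x).
For the particular solution try u_p = A0 + A1*x + A2*x^2. Substituting and matching coefficients of each power of x gives A0 = 1216/4913, A1 = 84/289, A2 = 1/17, so u_p = 1216/4913 + x^2/17 + 84*x/289.
General solution: u = 1216/4913 + x^2/17 + 84*x/289 + C1*cos(x)*exp(4*x) + C2*exp(4*x)*sin(x).
Apply the initial conditions: u(0) = 1216/4913 + C1 = -3 and u'(0) = 84/289 + C2 + 4*C1 = 1. Solving gives C1 = -15955/4913, C2 = 67305/4913.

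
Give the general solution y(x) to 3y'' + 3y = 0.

Divide through by 3: y'' + y = 0.
Characteristic equation r² + 1 = 0 has discriminant (0)² - 4·(1) = -4 < 0, so r = ± i.
Hence y_h = C1*cos(x) + C2*sin(x).

y = C1*cos(x) + C2*sin(x)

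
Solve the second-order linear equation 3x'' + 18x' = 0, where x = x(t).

Divide through by 3: x'' + 6x' = 0.
Characteristic equation r² + 6r = 0 factors as (r + 6)r = 0, so r = -6, 0.
Hence x_h = C1*exp(-6*t) + C2.

x = C2 + C1*exp(-6*t)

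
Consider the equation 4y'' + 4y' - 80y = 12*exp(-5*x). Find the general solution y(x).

y = C1*exp(4*x) + C2*exp(-5*x) - x*exp(-5*x)/3

Divide through by 4: y'' + y' - 20y = 3*exp(-5*x).
Characteristic equation r² + r - 20 = 0 factors as (r - 4)(r + 5) = 0, so r = 4, -5.
Hence y_h = C1*exp(4*x) + C2*exp(-5*x).
Since exp(-5*x) solves the homogeneous equation (r = -5 is a root of multiplicity 1), multiply the trial by x. Try y_p = A*x*exp(-5*x). Substituting into the equation and dividing by exp(-5*x) gives A = -1/3, so y_p = -x*exp(-5*x)/3.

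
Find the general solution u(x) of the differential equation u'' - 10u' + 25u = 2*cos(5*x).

u = -sin(5*x)/25 + C1*exp(5*x) + C2*x*exp(5*x)

Characteristic equation r² - 10r + 25 = 0 has discriminant (-10)² - 4·(25) = 0, so r = 5 is a repeated root.
Hence u_h = (C1 + C2*x)*exp(5*x).
Try u_p = A*cos(5*x) + B*sin(5*x). Substituting and equating the coefficients of cos(5x) and sin(5x) gives A = 0, B = -1/25, so u_p = -sin(5*x)/25.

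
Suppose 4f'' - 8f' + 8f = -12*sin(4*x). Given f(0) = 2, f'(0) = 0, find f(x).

f = -6*cos(4*x)/65 + 21*sin(4*x)/130 - 178*exp(x)*sin(x)/65 + 136*cos(x)*exp(x)/65

Divide through by 4: f'' - 2f' + 2f = -3*sin(4*x).
Characteristic equation r² - 2r + 2 = 0 has discriminant (-2)² - 4·(2) = -4 < 0, so r = 1 ± i.
Hence f_h = C1*cos(x)*exp(x) + C2*exp(x)*sin(x).
Try f_p = A*cos(4*x) + B*sin(4*x). Substituting and equating the coefficients of cos(4x) and sin(4x) gives A = -6/65, B = 21/130, so f_p = -6*cos(4*x)/65 + 21*sin(4*x)/130.
General solution: f = -6*cos(4*x)/65 + 21*sin(4*x)/130 + C1*cos(x)*exp(x) + C2*exp(x)*sin(x).
Apply the initial conditions: f(0) = -6/65 + C1 = 2 and f'(0) = 42/65 + C1 + C2 = 0. Solving gives C1 = 136/65, C2 = -178/65.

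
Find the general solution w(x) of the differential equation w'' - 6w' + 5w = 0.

w = C1*exp(5*x) + C2*exp(x)

Characteristic equation r² - 6r + 5 = 0 factors as (r - 5)(r - 1) = 0, so r = 5, 1.
Hence w_h = C1*exp(5*x) + C2*exp(x).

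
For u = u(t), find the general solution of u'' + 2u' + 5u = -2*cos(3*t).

u = -3*sin(3*t)/13 + 2*cos(3*t)/13 + C1*cos(2*t)*exp(-t) + C2*exp(-t)*sin(2*t)

Characteristic equation r² + 2r + 5 = 0 has discriminant (2)² - 4·(5) = -16 < 0, so r = -1 ± 2i.
Hence u_h = C1*cos(2*t)*exp(-t) + C2*exp(-t)*sin(2*t).
Try u_p = A*cos(3*t) + B*sin(3*t). Substituting and equating the coefficients of cos(3t) and sin(3t) gives A = 2/13, B = -3/13, so u_p = -3*sin(3*t)/13 + 2*cos(3*t)/13.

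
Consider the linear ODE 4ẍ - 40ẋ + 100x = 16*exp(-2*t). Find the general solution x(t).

x = 4*exp(-2*t)/49 + C1*exp(5*t) + C2*t*exp(5*t)

Divide through by 4: x'' - 10x' + 25x = 4*exp(-2*t).
Characteristic equation r² - 10r + 25 = 0 has discriminant (-10)² - 4·(25) = 0, so r = 5 is a repeated root.
Hence x_h = (C1 + C2*t)*exp(5*t).
Try x_p = A*exp(-2*t). Substituting into the equation and dividing by exp(-2*t) gives A = 4/49, so x_p = 4*exp(-2*t)/49.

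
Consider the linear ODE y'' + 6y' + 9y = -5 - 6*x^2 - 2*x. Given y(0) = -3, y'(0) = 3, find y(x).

Characteristic equation r² + 6r + 9 = 0 has discriminant (6)² - 4·(9) = 0, so r = -3 is a repeated root.
Hence y_h = (C1 + C2*x)*exp(-3*x).
For the particular solution try y_p = A0 + A1*x + A2*x^2. Substituting and matching coefficients of each power of x gives A0 = -23/27, A1 = 2/3, A2 = -2/3, so y_p = -23/27 - 2*x^2/3 + 2*x/3.
General solution: y = -23/27 - 2*x^2/3 + 2*x/3 + C1*exp(-3*x) + C2*x*exp(-3*x).
Apply the initial conditions: y(0) = -23/27 + C1 = -3 and y'(0) = 2/3 + C2 - 3*C1 = 3. Solving gives C1 = -58/27, C2 = -37/9.

y = -23/27 - 58*exp(-3*x)/27 - 2*x**2/3 + 2*x/3 - 37*x*exp(-3*x)/9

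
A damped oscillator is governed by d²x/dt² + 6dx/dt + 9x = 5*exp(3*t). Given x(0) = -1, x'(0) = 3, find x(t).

x = -41*exp(-3*t)/36 + 5*exp(3*t)/36 - 5*t*exp(-3*t)/6

Characteristic equation r² + 6r + 9 = 0 has discriminant (6)² - 4·(9) = 0, so r = -3 is a repeated root.
Hence x_h = (C1 + C2*t)*exp(-3*t).
Try x_p = A*exp(3*t). Substituting into the equation and dividing by exp(3*t) gives A = 5/36, so x_p = 5*exp(3*t)/36.
General solution: x = 5*exp(3*t)/36 + C1*exp(-3*t) + C2*t*exp(-3*t).
Apply the initial conditions: x(0) = 5/36 + C1 = -1 and x'(0) = 5/12 + C2 - 3*C1 = 3. Solving gives C1 = -41/36, C2 = -5/6.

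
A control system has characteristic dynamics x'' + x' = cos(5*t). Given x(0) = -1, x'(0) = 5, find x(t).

x = 4 - 129*exp(-t)/26 - cos(5*t)/26 + sin(5*t)/130

Characteristic equation r² + r = 0 factors as (r + 1)r = 0, so r = -1, 0.
Hence x_h = C1*exp(-t) + C2.
Try x_p = A*cos(5*t) + B*sin(5*t). Substituting and equating the coefficients of cos(5t) and sin(5t) gives A = -1/26, B = 1/130, so x_p = -cos(5*t)/26 + sin(5*t)/130.
General solution: x = C2 - cos(5*t)/26 + sin(5*t)/130 + C1*exp(-t).
Apply the initial conditions: x(0) = -1/26 + C1 + C2 = -1 and x'(0) = 1/26 - C1 = 5. Solving gives C1 = -129/26, C2 = 4.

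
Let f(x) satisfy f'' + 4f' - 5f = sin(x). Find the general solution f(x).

Characteristic equation r² + 4r - 5 = 0 factors as (r + 5)(r - 1) = 0, so r = -5, 1.
Hence f_h = C1*exp(-5*x) + C2*exp(x).
Try f_p = A*cos(x) + B*sin(x). Substituting and equating the coefficients of cos(x) and sin(x) gives A = -1/13, B = -3/26, so f_p = -3*sin(x)/26 - cos(x)/13.

f = -3*sin(x)/26 - cos(x)/13 + C1*exp(-5*x) + C2*exp(x)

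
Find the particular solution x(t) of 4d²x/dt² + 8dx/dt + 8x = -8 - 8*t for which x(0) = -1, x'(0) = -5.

x = -t - cos(t)*exp(-t) - 5*exp(-t)*sin(t)

Divide through by 4: x'' + 2x' + 2x = -2 - 2*t.
Characteristic equation r² + 2r + 2 = 0 has discriminant (2)² - 4·(2) = -4 < 0, so r = -1 ± i.
Hence x_h = C1*cos(t)*exp(-t) + C2*exp(-t)*sin(t).
For the particular solution try x_p = A0 + A1*t. Substituting and matching coefficients of each power of t gives A0 = 0, A1 = -1, so x_p = -t.
General solution: x = -t + C1*cos(t)*exp(-t) + C2*exp(-t)*sin(t).
Apply the initial conditions: x(0) = C1 = -1 and x'(0) = -1 + C2 - C1 = -5. Solving gives C1 = -1, C2 = -5.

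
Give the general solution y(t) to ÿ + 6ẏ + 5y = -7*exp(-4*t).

y = 7*exp(-4*t)/3 + C1*exp(-5*t) + C2*exp(-t)

Characteristic equation r² + 6r + 5 = 0 factors as (r + 5)(r + 1) = 0, so r = -5, -1.
Hence y_h = C1*exp(-5*t) + C2*exp(-t).
Try y_p = A*exp(-4*t). Substituting into the equation and dividing by exp(-4*t) gives A = 7/3, so y_p = 7*exp(-4*t)/3.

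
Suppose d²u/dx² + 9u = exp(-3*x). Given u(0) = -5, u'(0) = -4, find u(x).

Characteristic equation r² + 9 = 0 has discriminant (0)² - 4·(9) = -36 < 0, so r = ± 3i.
Hence u_h = C1*cos(3*x) + C2*sin(3*x).
Try u_p = A*exp(-3*x). Substituting into the equation and dividing by exp(-3*x) gives A = 1/18, so u_p = exp(-3*x)/18.
General solution: u = exp(-3*x)/18 + C1*cos(3*x) + C2*sin(3*x).
Apply the initial conditions: u(0) = 1/18 + C1 = -5 and u'(0) = -1/6 + 3*C2 = -4. Solving gives C1 = -91/18, C2 = -23/18.

u = -91*cos(3*x)/18 - 23*sin(3*x)/18 + exp(-3*x)/18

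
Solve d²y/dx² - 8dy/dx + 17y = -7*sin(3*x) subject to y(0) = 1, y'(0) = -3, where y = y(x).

Characteristic equation r² - 8r + 17 = 0 has discriminant (-8)² - 4·(17) = -4 < 0, so r = 4 ± i.
Hence y_h = C1*cos(x)*exp(4*x) + C2*exp(4*x)*sin(x).
Try y_p = A*cos(3*x) + B*sin(3*x). Substituting and equating the coefficients of cos(3x) and sin(3x) gives A = -21/80, B = -7/80, so y_p = -21*cos(3*x)/80 - 7*sin(3*x)/80.
General solution: y = -21*cos(3*x)/80 - 7*sin(3*x)/80 + C1*cos(x)*exp(4*x) + C2*exp(4*x)*sin(x).
Apply the initial conditions: y(0) = -21/80 + C1 = 1 and y'(0) = -21/80 + C2 + 4*C1 = -3. Solving gives C1 = 101/80, C2 = -623/80.

y = -21*cos(3*x)/80 - 7*sin(3*x)/80 - 623*exp(4*x)*sin(x)/80 + 101*cos(x)*exp(4*x)/80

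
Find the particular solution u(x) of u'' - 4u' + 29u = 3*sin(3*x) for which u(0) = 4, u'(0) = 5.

Characteristic equation r² - 4r + 29 = 0 has discriminant (-4)² - 4·(29) = -100 < 0, so r = 2 ± 5i.
Hence u_h = C1*cos(5*x)*exp(2*x) + C2*exp(2*x)*sin(5*x).
Try u_p = A*cos(3*x) + B*sin(3*x). Substituting and equating the coefficients of cos(3x) and sin(3x) gives A = 9/136, B = 15/136, so u_p = 9*cos(3*x)/136 + 15*sin(3*x)/136.
General solution: u = 9*cos(3*x)/136 + 15*sin(3*x)/136 + C1*cos(5*x)*exp(2*x) + C2*exp(2*x)*sin(5*x).
Apply the initial conditions: u(0) = 9/136 + C1 = 4 and u'(0) = 45/136 + 2*C1 + 5*C2 = 5. Solving gives C1 = 535/136, C2 = -87/136.

u = 9*cos(3*x)/136 + 15*sin(3*x)/136 - 87*exp(2*x)*sin(5*x)/136 + 535*cos(5*x)*exp(2*x)/136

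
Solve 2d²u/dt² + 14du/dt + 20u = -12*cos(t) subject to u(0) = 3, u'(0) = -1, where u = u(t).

Divide through by 2: u'' + 7u' + 10u = -6*cos(t).
Characteristic equation r² + 7r + 10 = 0 factors as (r + 5)(r + 2) = 0, so r = -5, -2.
Hence u_h = C1*exp(-5*t) + C2*exp(-2*t).
Try u_p = A*cos(t) + B*sin(t). Substituting and equating the coefficients of cos(t) and sin(t) gives A = -27/65, B = -21/65, so u_p = -27*cos(t)/65 - 21*sin(t)/65.
General solution: u = -27*cos(t)/65 - 21*sin(t)/65 + C1*exp(-5*t) + C2*exp(-2*t).
Apply the initial conditions: u(0) = -27/65 + C1 + C2 = 3 and u'(0) = -21/65 - 5*C1 - 2*C2 = -1. Solving gives C1 = -80/39, C2 = 82/15.

u = -80*exp(-5*t)/39 - 27*cos(t)/65 - 21*sin(t)/65 + 82*exp(-2*t)/15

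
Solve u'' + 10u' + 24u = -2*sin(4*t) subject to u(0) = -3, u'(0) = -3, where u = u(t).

u = -85*exp(-4*t)/8 - sin(4*t)/104 + 5*cos(4*t)/104 + 197*exp(-6*t)/26

Characteristic equation r² + 10r + 24 = 0 factors as (r + 6)(r + 4) = 0, so r = -6, -4.
Hence u_h = C1*exp(-6*t) + C2*exp(-4*t).
Try u_p = A*cos(4*t) + B*sin(4*t). Substituting and equating the coefficients of cos(4t) and sin(4t) gives A = 5/104, B = -1/104, so u_p = -sin(4*t)/104 + 5*cos(4*t)/104.
General solution: u = -sin(4*t)/104 + 5*cos(4*t)/104 + C1*exp(-6*t) + C2*exp(-4*t).
Apply the initial conditions: u(0) = 5/104 + C1 + C2 = -3 and u'(0) = -1/26 - 6*C1 - 4*C2 = -3. Solving gives C1 = 197/26, C2 = -85/8.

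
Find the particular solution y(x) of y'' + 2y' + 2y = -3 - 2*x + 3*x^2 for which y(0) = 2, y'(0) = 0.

Characteristic equation r² + 2r + 2 = 0 has discriminant (2)² - 4·(2) = -4 < 0, so r = -1 ± i.
Hence y_h = C1*cos(x)*exp(-x) + C2*exp(-x)*sin(x).
For the particular solution try y_p = A0 + A1*x + A2*x^2. Substituting and matching coefficients of each power of x gives A0 = 1, A1 = -4, A2 = 3/2, so y_p = 1 - 4*x + 3*x^2/2.
General solution: y = 1 - 4*x + 3*x^2/2 + C1*cos(x)*exp(-x) + C2*exp(-x)*sin(x).
Apply the initial conditions: y(0) = 1 + C1 = 2 and y'(0) = -4 + C2 - C1 = 0. Solving gives C1 = 1, C2 = 5.

y = 1 - 4*x + 3*x**2/2 + cos(x)*exp(-x) + 5*exp(-x)*sin(x)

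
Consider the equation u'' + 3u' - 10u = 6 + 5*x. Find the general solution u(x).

Characteristic equation r² + 3r - 10 = 0 factors as (r - 2)(r + 5) = 0, so r = 2, -5.
Hence u_h = C1*exp(2*x) + C2*exp(-5*x).
For the particular solution try u_p = A0 + A1*x. Substituting and matching coefficients of each power of x gives A0 = -3/4, A1 = -1/2, so u_p = -3/4 - x/2.

u = -3/4 - x/2 + C1*exp(2*x) + C2*exp(-5*x)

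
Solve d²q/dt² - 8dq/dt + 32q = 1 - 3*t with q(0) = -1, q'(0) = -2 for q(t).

Characteristic equation r² - 8r + 32 = 0 has discriminant (-8)² - 4·(32) = -64 < 0, so r = 4 ± 4i.
Hence q_h = C1*cos(4*t)*exp(4*t) + C2*exp(4*t)*sin(4*t).
For the particular solution try q_p = A0 + A1*t. Substituting and matching coefficients of each power of t gives A0 = 1/128, A1 = -3/32, so q_p = 1/128 - 3*t/32.
General solution: q = 1/128 - 3*t/32 + C1*cos(4*t)*exp(4*t) + C2*exp(4*t)*sin(4*t).
Apply the initial conditions: q(0) = 1/128 + C1 = -1 and q'(0) = -3/32 + 4*C1 + 4*C2 = -2. Solving gives C1 = -129/128, C2 = 17/32.

q = 1/128 - 3*t/32 - 129*cos(4*t)*exp(4*t)/128 + 17*exp(4*t)*sin(4*t)/32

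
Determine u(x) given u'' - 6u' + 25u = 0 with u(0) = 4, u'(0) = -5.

Characteristic equation r² - 6r + 25 = 0 has discriminant (-6)² - 4·(25) = -64 < 0, so r = 3 ± 4i.
Hence u_h = C1*cos(4*x)*exp(3*x) + C2*exp(3*x)*sin(4*x).
Apply the initial conditions: u(0) = C1 = 4 and u'(0) = 3*C1 + 4*C2 = -5. Solving gives C1 = 4, C2 = -17/4.

u = 4*cos(4*x)*exp(3*x) - 17*exp(3*x)*sin(4*x)/4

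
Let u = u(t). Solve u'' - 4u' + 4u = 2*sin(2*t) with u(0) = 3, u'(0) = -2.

u = cos(2*t)/4 + 11*exp(2*t)/4 - 15*t*exp(2*t)/2

Characteristic equation r² - 4r + 4 = 0 has discriminant (-4)² - 4·(4) = 0, so r = 2 is a repeated root.
Hence u_h = (C1 + C2*t)*exp(2*t).
Try u_p = A*cos(2*t) + B*sin(2*t). Substituting and equating the coefficients of cos(2t) and sin(2t) gives A = 1/4, B = 0, so u_p = cos(2*t)/4.
General solution: u = cos(2*t)/4 + C1*exp(2*t) + C2*t*exp(2*t).
Apply the initial conditions: u(0) = 1/4 + C1 = 3 and u'(0) = C2 + 2*C1 = -2. Solving gives C1 = 11/4, C2 = -15/2.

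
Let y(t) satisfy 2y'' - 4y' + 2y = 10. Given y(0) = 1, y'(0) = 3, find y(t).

Divide through by 2: y'' - 2y' + y = 5.
Characteristic equation r² - 2r + 1 = 0 has discriminant (-2)² - 4·(1) = 0, so r = 1 is a repeated root.
Hence y_h = (C1 + C2*t)*exp(t).
For the particular solution try y_p = A0. Substituting and matching coefficients of each power of t gives A0 = 5, so y_p = 5.
General solution: y = 5 + C1*exp(t) + C2*t*exp(t).
Apply the initial conditions: y(0) = 5 + C1 = 1 and y'(0) = C1 + C2 = 3. Solving gives C1 = -4, C2 = 7.

y = 5 - 4*exp(t) + 7*t*exp(t)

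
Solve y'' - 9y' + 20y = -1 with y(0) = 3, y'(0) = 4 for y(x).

y = -1/20 - 41*exp(5*x)/5 + 45*exp(4*x)/4

Characteristic equation r² - 9r + 20 = 0 factors as (r - 5)(r - 4) = 0, so r = 5, 4.
Hence y_h = C1*exp(5*x) + C2*exp(4*x).
For the particular solution try y_p = A0. Substituting and matching coefficients of each power of x gives A0 = -1/20, so y_p = -1/20.
General solution: y = -1/20 + C1*exp(5*x) + C2*exp(4*x).
Apply the initial conditions: y(0) = -1/20 + C1 + C2 = 3 and y'(0) = 4*C2 + 5*C1 = 4. Solving gives C1 = -41/5, C2 = 45/4.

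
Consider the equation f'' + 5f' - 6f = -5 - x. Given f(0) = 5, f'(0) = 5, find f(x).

f = 35/36 - 29*exp(-6*x)/252 + x/6 + 29*exp(x)/7

Characteristic equation r² + 5r - 6 = 0 factors as (r - 1)(r + 6) = 0, so r = 1, -6.
Hence f_h = C1*exp(x) + C2*exp(-6*x).
For the particular solution try f_p = A0 + A1*x. Substituting and matching coefficients of each power of x gives A0 = 35/36, A1 = 1/6, so f_p = 35/36 + x/6.
General solution: f = 35/36 + x/6 + C1*exp(x) + C2*exp(-6*x).
Apply the initial conditions: f(0) = 35/36 + C1 + C2 = 5 and f'(0) = 1/6 + C1 - 6*C2 = 5. Solving gives C1 = 29/7, C2 = -29/252.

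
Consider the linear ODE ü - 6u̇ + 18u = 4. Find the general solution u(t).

Characteristic equation r² - 6r + 18 = 0 has discriminant (-6)² - 4·(18) = -36 < 0, so r = 3 ± 3i.
Hence u_h = C1*cos(3*t)*exp(3*t) + C2*exp(3*t)*sin(3*t).
For the particular solution try u_p = A0. Substituting and matching coefficients of each power of t gives A0 = 2/9, so u_p = 2/9.

u = 2/9 + C1*cos(3*t)*exp(3*t) + C2*exp(3*t)*sin(3*t)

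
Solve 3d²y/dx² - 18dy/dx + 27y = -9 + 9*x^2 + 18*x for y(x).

Divide through by 3: y'' - 6y' + 9y = -3 + 3*x^2 + 6*x.
Characteristic equation r² - 6r + 9 = 0 has discriminant (-6)² - 4·(9) = 0, so r = 3 is a repeated root.
Hence y_h = (C1 + C2*x)*exp(3*x).
For the particular solution try y_p = A0 + A1*x + A2*x^2. Substituting and matching coefficients of each power of x gives A0 = 1/3, A1 = 10/9, A2 = 1/3, so y_p = 1/3 + x^2/3 + 10*x/9.

y = 1/3 + x**2/3 + 10*x/9 + C1*exp(3*x) + C2*x*exp(3*x)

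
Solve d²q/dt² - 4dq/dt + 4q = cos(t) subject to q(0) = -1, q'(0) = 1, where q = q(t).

Characteristic equation r² - 4r + 4 = 0 has discriminant (-4)² - 4·(4) = 0, so r = 2 is a repeated root.
Hence q_h = (C1 + C2*t)*exp(2*t).
Try q_p = A*cos(t) + B*sin(t). Substituting and equating the coefficients of cos(t) and sin(t) gives A = 3/25, B = -4/25, so q_p = -4*sin(t)/25 + 3*cos(t)/25.
General solution: q = -4*sin(t)/25 + 3*cos(t)/25 + C1*exp(2*t) + C2*t*exp(2*t).
Apply the initial conditions: q(0) = 3/25 + C1 = -1 and q'(0) = -4/25 + C2 + 2*C1 = 1. Solving gives C1 = -28/25, C2 = 17/5.

q = -28*exp(2*t)/25 - 4*sin(t)/25 + 3*cos(t)/25 + 17*t*exp(2*t)/5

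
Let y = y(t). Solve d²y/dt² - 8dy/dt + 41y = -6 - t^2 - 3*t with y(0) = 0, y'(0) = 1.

y = -11116/68921 - 139*t/1681 - t**2/41 + 11116*cos(5*t)*exp(4*t)/68921 + 30156*exp(4*t)*sin(5*t)/344605

Characteristic equation r² - 8r + 41 = 0 has discriminant (-8)² - 4·(41) = -100 < 0, so r = 4 ± 5i.
Hence y_h = C1*cos(5*t)*exp(4*t) + C2*exp(4*t)*sin(5*t).
For the particular solution try y_p = A0 + A1*t + A2*t^2. Substituting and matching coefficients of each power of t gives A0 = -11116/68921, A1 = -139/1681, A2 = -1/41, so y_p = -11116/68921 - 139*t/1681 - t^2/41.
General solution: y = -11116/68921 - 139*t/1681 - t^2/41 + C1*cos(5*t)*exp(4*t) + C2*exp(4*t)*sin(5*t).
Apply the initial conditions: y(0) = -11116/68921 + C1 = 0 and y'(0) = -139/1681 + 4*C1 + 5*C2 = 1. Solving gives C1 = 11116/68921, C2 = 30156/344605.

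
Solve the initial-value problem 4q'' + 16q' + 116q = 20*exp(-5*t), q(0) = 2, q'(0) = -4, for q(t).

q = 5*exp(-5*t)/34 + 3*exp(-2*t)*sin(5*t)/34 + 63*cos(5*t)*exp(-2*t)/34

Divide through by 4: q'' + 4q' + 29q = 5*exp(-5*t).
Characteristic equation r² + 4r + 29 = 0 has discriminant (4)² - 4·(29) = -100 < 0, so r = -2 ± 5i.
Hence q_h = C1*cos(5*t)*exp(-2*t) + C2*exp(-2*t)*sin(5*t).
Try q_p = A*exp(-5*t). Substituting into the equation and dividing by exp(-5*t) gives A = 5/34, so q_p = 5*exp(-5*t)/34.
General solution: q = 5*exp(-5*t)/34 + C1*cos(5*t)*exp(-2*t) + C2*exp(-2*t)*sin(5*t).
Apply the initial conditions: q(0) = 5/34 + C1 = 2 and q'(0) = -25/34 - 2*C1 + 5*C2 = -4. Solving gives C1 = 63/34, C2 = 3/34.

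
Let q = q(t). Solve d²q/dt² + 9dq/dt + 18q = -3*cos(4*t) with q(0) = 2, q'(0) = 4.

q = -269*exp(-6*t)/78 - 27*sin(4*t)/325 - 3*cos(4*t)/650 + 409*exp(-3*t)/75

Characteristic equation r² + 9r + 18 = 0 factors as (r + 6)(r + 3) = 0, so r = -6, -3.
Hence q_h = C1*exp(-6*t) + C2*exp(-3*t).
Try q_p = A*cos(4*t) + B*sin(4*t). Substituting and equating the coefficients of cos(4t) and sin(4t) gives A = -3/650, B = -27/325, so q_p = -27*sin(4*t)/325 - 3*cos(4*t)/650.
General solution: q = -27*sin(4*t)/325 - 3*cos(4*t)/650 + C1*exp(-6*t) + C2*exp(-3*t).
Apply the initial conditions: q(0) = -3/650 + C1 + C2 = 2 and q'(0) = -108/325 - 6*C1 - 3*C2 = 4. Solving gives C1 = -269/78, C2 = 409/75.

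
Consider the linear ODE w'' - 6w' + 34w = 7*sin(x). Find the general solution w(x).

Characteristic equation r² - 6r + 34 = 0 has discriminant (-6)² - 4·(34) = -100 < 0, so r = 3 ± 5i.
Hence w_h = C1*cos(5*x)*exp(3*x) + C2*exp(3*x)*sin(5*x).
Try w_p = A*cos(x) + B*sin(x). Substituting and equating the coefficients of cos(x) and sin(x) gives A = 14/375, B = 77/375, so w_p = 14*cos(x)/375 + 77*sin(x)/375.

w = 14*cos(x)/375 + 77*sin(x)/375 + C1*cos(5*x)*exp(3*x) + C2*exp(3*x)*sin(5*x)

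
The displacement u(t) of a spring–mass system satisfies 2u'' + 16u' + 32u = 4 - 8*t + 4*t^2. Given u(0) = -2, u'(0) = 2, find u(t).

Divide through by 2: u'' + 8u' + 16u = 2 - 4*t + 2*t^2.
Characteristic equation r² + 8r + 16 = 0 has discriminant (8)² - 4·(16) = 0, so r = -4 is a repeated root.
Hence u_h = (C1 + C2*t)*exp(-4*t).
For the particular solution try u_p = A0 + A1*t + A2*t^2. Substituting and matching coefficients of each power of t gives A0 = 19/64, A1 = -3/8, A2 = 1/8, so u_p = 19/64 - 3*t/8 + t^2/8.
General solution: u = 19/64 - 3*t/8 + t^2/8 + C1*exp(-4*t) + C2*t*exp(-4*t).
Apply the initial conditions: u(0) = 19/64 + C1 = -2 and u'(0) = -3/8 + C2 - 4*C1 = 2. Solving gives C1 = -147/64, C2 = -109/16.

u = 19/64 - 147*exp(-4*t)/64 - 3*t/8 + t**2/8 - 109*t*exp(-4*t)/16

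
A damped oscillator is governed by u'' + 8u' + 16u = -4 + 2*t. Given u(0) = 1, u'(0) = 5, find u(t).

u = -5/16 + t/8 + 21*exp(-4*t)/16 + 81*t*exp(-4*t)/8

Characteristic equation r² + 8r + 16 = 0 has discriminant (8)² - 4·(16) = 0, so r = -4 is a repeated root.
Hence u_h = (C1 + C2*t)*exp(-4*t).
For the particular solution try u_p = A0 + A1*t. Substituting and matching coefficients of each power of t gives A0 = -5/16, A1 = 1/8, so u_p = -5/16 + t/8.
General solution: u = -5/16 + t/8 + C1*exp(-4*t) + C2*t*exp(-4*t).
Apply the initial conditions: u(0) = -5/16 + C1 = 1 and u'(0) = 1/8 + C2 - 4*C1 = 5. Solving gives C1 = 21/16, C2 = 81/8.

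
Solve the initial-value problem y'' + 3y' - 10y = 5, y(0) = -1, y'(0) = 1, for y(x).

Characteristic equation r² + 3r - 10 = 0 factors as (r - 2)(r + 5) = 0, so r = 2, -5.
Hence y_h = C1*exp(2*x) + C2*exp(-5*x).
For the particular solution try y_p = A0. Substituting and matching coefficients of each power of x gives A0 = -1/2, so y_p = -1/2.
General solution: y = -1/2 + C1*exp(2*x) + C2*exp(-5*x).
Apply the initial conditions: y(0) = -1/2 + C1 + C2 = -1 and y'(0) = -5*C2 + 2*C1 = 1. Solving gives C1 = -3/14, C2 = -2/7.

y = -1/2 - 3*exp(2*x)/14 - 2*exp(-5*x)/7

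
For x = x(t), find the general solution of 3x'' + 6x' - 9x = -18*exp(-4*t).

x = -6*exp(-4*t)/5 + C1*exp(t) + C2*exp(-3*t)

Divide through by 3: x'' + 2x' - 3x = -6*exp(-4*t).
Characteristic equation r² + 2r - 3 = 0 factors as (r - 1)(r + 3) = 0, so r = 1, -3.
Hence x_h = C1*exp(t) + C2*exp(-3*t).
Try x_p = A*exp(-4*t). Substituting into the equation and dividing by exp(-4*t) gives A = -6/5, so x_p = -6*exp(-4*t)/5.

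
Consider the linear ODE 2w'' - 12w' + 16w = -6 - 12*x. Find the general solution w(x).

w = -15/16 - 3*x/4 + C1*exp(4*x) + C2*exp(2*x)

Divide through by 2: w'' - 6w' + 8w = -3 - 6*x.
Characteristic equation r² - 6r + 8 = 0 factors as (r - 4)(r - 2) = 0, so r = 4, 2.
Hence w_h = C1*exp(4*x) + C2*exp(2*x).
For the particular solution try w_p = A0 + A1*x. Substituting and matching coefficients of each power of x gives A0 = -15/16, A1 = -3/4, so w_p = -15/16 - 3*x/4.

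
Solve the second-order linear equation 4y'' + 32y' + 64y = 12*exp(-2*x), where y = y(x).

y = 3*exp(-2*x)/4 + C1*exp(-4*x) + C2*x*exp(-4*x)

Divide through by 4: y'' + 8y' + 16y = 3*exp(-2*x).
Characteristic equation r² + 8r + 16 = 0 has discriminant (8)² - 4·(16) = 0, so r = -4 is a repeated root.
Hence y_h = (C1 + C2*x)*exp(-4*x).
Try y_p = A*exp(-2*x). Substituting into the equation and dividing by exp(-2*x) gives A = 3/4, so y_p = 3*exp(-2*x)/4.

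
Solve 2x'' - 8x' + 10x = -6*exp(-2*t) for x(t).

x = -3*exp(-2*t)/17 + C1*cos(t)*exp(2*t) + C2*exp(2*t)*sin(t)

Divide through by 2: x'' - 4x' + 5x = -3*exp(-2*t).
Characteristic equation r² - 4r + 5 = 0 has discriminant (-4)² - 4·(5) = -4 < 0, so r = 2 ± i.
Hence x_h = C1*cos(t)*exp(2*t) + C2*exp(2*t)*sin(t).
Try x_p = A*exp(-2*t). Substituting into the equation and dividing by exp(-2*t) gives A = -3/17, so x_p = -3*exp(-2*t)/17.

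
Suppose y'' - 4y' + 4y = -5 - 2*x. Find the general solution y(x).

Characteristic equation r² - 4r + 4 = 0 has discriminant (-4)² - 4·(4) = 0, so r = 2 is a repeated root.
Hence y_h = (C1 + C2*x)*exp(2*x).
For the particular solution try y_p = A0 + A1*x. Substituting and matching coefficients of each power of x gives A0 = -7/4, A1 = -1/2, so y_p = -7/4 - x/2.

y = -7/4 - x/2 + C1*exp(2*x) + C2*x*exp(2*x)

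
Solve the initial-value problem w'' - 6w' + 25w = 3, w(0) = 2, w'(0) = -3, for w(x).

w = 3/25 - 54*exp(3*x)*sin(4*x)/25 + 47*cos(4*x)*exp(3*x)/25

Characteristic equation r² - 6r + 25 = 0 has discriminant (-6)² - 4·(25) = -64 < 0, so r = 3 ± 4i.
Hence w_h = C1*cos(4*x)*exp(3*x) + C2*exp(3*x)*sin(4*x).
For the particular solution try w_p = A0. Substituting and matching coefficients of each power of x gives A0 = 3/25, so w_p = 3/25.
General solution: w = 3/25 + C1*cos(4*x)*exp(3*x) + C2*exp(3*x)*sin(4*x).
Apply the initial conditions: w(0) = 3/25 + C1 = 2 and w'(0) = 3*C1 + 4*C2 = -3. Solving gives C1 = 47/25, C2 = -54/25.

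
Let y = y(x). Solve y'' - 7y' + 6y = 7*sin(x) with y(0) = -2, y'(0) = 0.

y = -31*exp(x)/10 + 35*sin(x)/74 + 49*cos(x)/74 + 81*exp(6*x)/185

Characteristic equation r² - 7r + 6 = 0 factors as (r - 6)(r - 1) = 0, so r = 6, 1.
Hence y_h = C1*exp(6*x) + C2*exp(x).
Try y_p = A*cos(x) + B*sin(x). Substituting and equating the coefficients of cos(x) and sin(x) gives A = 49/74, B = 35/74, so y_p = 35*sin(x)/74 + 49*cos(x)/74.
General solution: y = 35*sin(x)/74 + 49*cos(x)/74 + C1*exp(6*x) + C2*exp(x).
Apply the initial conditions: y(0) = 49/74 + C1 + C2 = -2 and y'(0) = 35/74 + C2 + 6*C1 = 0. Solving gives C1 = 81/185, C2 = -31/10.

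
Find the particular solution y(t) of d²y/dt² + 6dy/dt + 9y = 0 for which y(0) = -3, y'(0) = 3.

y = -3*exp(-3*t) - 6*t*exp(-3*t)

Characteristic equation r² + 6r + 9 = 0 has discriminant (6)² - 4·(9) = 0, so r = -3 is a repeated root.
Hence y_h = (C1 + C2*t)*exp(-3*t).
Apply the initial conditions: y(0) = C1 = -3 and y'(0) = C2 - 3*C1 = 3. Solving gives C1 = -3, C2 = -6.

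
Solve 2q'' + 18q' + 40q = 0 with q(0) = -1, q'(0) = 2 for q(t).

Divide through by 2: q'' + 9q' + 20q = 0.
Characteristic equation r² + 9r + 20 = 0 factors as (r + 5)(r + 4) = 0, so r = -5, -4.
Hence q_h = C1*exp(-5*t) + C2*exp(-4*t).
Apply the initial conditions: q(0) = C1 + C2 = -1 and q'(0) = -5*C1 - 4*C2 = 2. Solving gives C1 = 2, C2 = -3.

q = -3*exp(-4*t) + 2*exp(-5*t)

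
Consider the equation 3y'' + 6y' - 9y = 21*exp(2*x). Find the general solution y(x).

Divide through by 3: y'' + 2y' - 3y = 7*exp(2*x).
Characteristic equation r² + 2r - 3 = 0 factors as (r - 1)(r + 3) = 0, so r = 1, -3.
Hence y_h = C1*exp(x) + C2*exp(-3*x).
Try y_p = A*exp(2*x). Substituting into the equation and dividing by exp(2*x) gives A = 7/5, so y_p = 7*exp(2*x)/5.

y = 7*exp(2*x)/5 + C1*exp(x) + C2*exp(-3*x)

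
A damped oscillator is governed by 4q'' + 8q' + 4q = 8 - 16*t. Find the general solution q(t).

q = 10 - 4*t + C1*exp(-t) + C2*t*exp(-t)

Divide through by 4: q'' + 2q' + q = 2 - 4*t.
Characteristic equation r² + 2r + 1 = 0 has discriminant (2)² - 4·(1) = 0, so r = -1 is a repeated root.
Hence q_h = (C1 + C2*t)*exp(-t).
For the particular solution try q_p = A0 + A1*t. Substituting and matching coefficients of each power of t gives A0 = 10, A1 = -4, so q_p = 10 - 4*t.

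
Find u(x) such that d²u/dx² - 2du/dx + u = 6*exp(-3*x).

Characteristic equation r² - 2r + 1 = 0 has discriminant (-2)² - 4·(1) = 0, so r = 1 is a repeated root.
Hence u_h = (C1 + C2*x)*exp(x).
Try u_p = A*exp(-3*x). Substituting into the equation and dividing by exp(-3*x) gives A = 3/8, so u_p = 3*exp(-3*x)/8.

u = 3*exp(-3*x)/8 + C1*exp(x) + C2*x*exp(x)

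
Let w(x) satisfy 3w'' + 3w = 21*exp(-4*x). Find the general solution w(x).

Divide through by 3: w'' + w = 7*exp(-4*x).
Characteristic equation r² + 1 = 0 has discriminant (0)² - 4·(1) = -4 < 0, so r = ± i.
Hence w_h = C1*cos(x) + C2*sin(x).
Try w_p = A*exp(-4*x). Substituting into the equation and dividing by exp(-4*x) gives A = 7/17, so w_p = 7*exp(-4*x)/17.

w = 7*exp(-4*x)/17 + C1*cos(x) + C2*sin(x)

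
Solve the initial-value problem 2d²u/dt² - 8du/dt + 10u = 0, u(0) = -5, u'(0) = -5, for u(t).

Divide through by 2: u'' - 4u' + 5u = 0.
Characteristic equation r² - 4r + 5 = 0 has discriminant (-4)² - 4·(5) = -4 < 0, so r = 2 ± i.
Hence u_h = C1*cos(t)*exp(2*t) + C2*exp(2*t)*sin(t).
Apply the initial conditions: u(0) = C1 = -5 and u'(0) = C2 + 2*C1 = -5. Solving gives C1 = -5, C2 = 5.

u = -5*cos(t)*exp(2*t) + 5*exp(2*t)*sin(t)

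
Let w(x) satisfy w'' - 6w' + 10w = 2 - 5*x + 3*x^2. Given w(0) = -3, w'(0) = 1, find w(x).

Characteristic equation r² - 6r + 10 = 0 has discriminant (-6)² - 4·(10) = -4 < 0, so r = 3 ± i.
Hence w_h = C1*cos(x)*exp(3*x) + C2*exp(3*x)*sin(x).
For the particular solution try w_p = A0 + A1*x + A2*x^2. Substituting and matching coefficients of each power of x gives A0 = 7/125, A1 = -7/50, A2 = 3/10, so w_p = 7/125 - 7*x/50 + 3*x^2/10.
General solution: w = 7/125 - 7*x/50 + 3*x^2/10 + C1*cos(x)*exp(3*x) + C2*exp(3*x)*sin(x).
Apply the initial conditions: w(0) = 7/125 + C1 = -3 and w'(0) = -7/50 + C2 + 3*C1 = 1. Solving gives C1 = -382/125, C2 = 2577/250.

w = 7/125 - 7*x/50 + 3*x**2/10 - 382*cos(x)*exp(3*x)/125 + 2577*exp(3*x)*sin(x)/250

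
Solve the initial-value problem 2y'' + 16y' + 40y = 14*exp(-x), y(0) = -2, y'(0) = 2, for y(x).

y = 7*exp(-x)/13 - 99*exp(-4*x)*sin(2*x)/26 - 33*cos(2*x)*exp(-4*x)/13

Divide through by 2: y'' + 8y' + 20y = 7*exp(-x).
Characteristic equation r² + 8r + 20 = 0 has discriminant (8)² - 4·(20) = -16 < 0, so r = -4 ± 2i.
Hence y_h = C1*cos(2*x)*exp(-4*x) + C2*exp(-4*x)*sin(2*x).
Try y_p = A*exp(-x). Substituting into the equation and dividing by exp(-x) gives A = 7/13, so y_p = 7*exp(-x)/13.
General solution: y = 7*exp(-x)/13 + C1*cos(2*x)*exp(-4*x) + C2*exp(-4*x)*sin(2*x).
Apply the initial conditions: y(0) = 7/13 + C1 = -2 and y'(0) = -7/13 - 4*C1 + 2*C2 = 2. Solving gives C1 = -33/13, C2 = -99/26.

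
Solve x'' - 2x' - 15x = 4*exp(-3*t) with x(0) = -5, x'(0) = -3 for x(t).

x = -45*exp(-3*t)/16 - 35*exp(5*t)/16 - t*exp(-3*t)/2

Characteristic equation r² - 2r - 15 = 0 factors as (r + 3)(r - 5) = 0, so r = -3, 5.
Hence x_h = C1*exp(-3*t) + C2*exp(5*t).
Since exp(-3*t) solves the homogeneous equation (r = -3 is a root of multiplicity 1), multiply the trial by t. Try x_p = A*t*exp(-3*t). Substituting into the equation and dividing by exp(-3*t) gives A = -1/2, so x_p = -t*exp(-3*t)/2.
General solution: x = C1*exp(-3*t) + C2*exp(5*t) - t*exp(-3*t)/2.
Apply the initial conditions: x(0) = C1 + C2 = -5 and x'(0) = -1/2 - 3*C1 + 5*C2 = -3. Solving gives C1 = -45/16, C2 = -35/16.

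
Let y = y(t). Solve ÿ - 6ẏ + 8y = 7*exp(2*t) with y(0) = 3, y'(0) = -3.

y = -11*exp(4*t)/4 + 23*exp(2*t)/4 - 7*t*exp(2*t)/2

Characteristic equation r² - 6r + 8 = 0 factors as (r - 2)(r - 4) = 0, so r = 2, 4.
Hence y_h = C1*exp(2*t) + C2*exp(4*t).
Since exp(2*t) solves the homogeneous equation (r = 2 is a root of multiplicity 1), multiply the trial by t. Try y_p = A*t*exp(2*t). Substituting into the equation and dividing by exp(2*t) gives A = -7/2, so y_p = -7*t*exp(2*t)/2.
General solution: y = C1*exp(2*t) + C2*exp(4*t) - 7*t*exp(2*t)/2.
Apply the initial conditions: y(0) = C1 + C2 = 3 and y'(0) = -7/2 + 2*C1 + 4*C2 = -3. Solving gives C1 = 23/4, C2 = -11/4.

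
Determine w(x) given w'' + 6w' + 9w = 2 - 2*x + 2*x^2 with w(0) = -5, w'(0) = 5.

w = 14/27 - 149*exp(-3*x)/27 - 14*x/27 + 2*x**2/9 - 298*x*exp(-3*x)/27

Characteristic equation r² + 6r + 9 = 0 has discriminant (6)² - 4·(9) = 0, so r = -3 is a repeated root.
Hence w_h = (C1 + C2*x)*exp(-3*x).
For the particular solution try w_p = A0 + A1*x + A2*x^2. Substituting and matching coefficients of each power of x gives A0 = 14/27, A1 = -14/27, A2 = 2/9, so w_p = 14/27 - 14*x/27 + 2*x^2/9.
General solution: w = 14/27 - 14*x/27 + 2*x^2/9 + C1*exp(-3*x) + C2*x*exp(-3*x).
Apply the initial conditions: w(0) = 14/27 + C1 = -5 and w'(0) = -14/27 + C2 - 3*C1 = 5. Solving gives C1 = -149/27, C2 = -298/27.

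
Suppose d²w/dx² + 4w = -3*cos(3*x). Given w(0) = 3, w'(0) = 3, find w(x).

w = 3*sin(2*x)/2 + 3*cos(3*x)/5 + 12*cos(2*x)/5

Characteristic equation r² + 4 = 0 has discriminant (0)² - 4·(4) = -16 < 0, so r = ± 2i.
Hence w_h = C1*cos(2*x) + C2*sin(2*x).
Try w_p = A*cos(3*x) + B*sin(3*x). Substituting and equating the coefficients of cos(3x) and sin(3x) gives A = 3/5, B = 0, so w_p = 3*cos(3*x)/5.
General solution: w = 3*cos(3*x)/5 + C1*cos(2*x) + C2*sin(2*x).
Apply the initial conditions: w(0) = 3/5 + C1 = 3 and w'(0) = 2*C2 = 3. Solving gives C1 = 12/5, C2 = 3/2.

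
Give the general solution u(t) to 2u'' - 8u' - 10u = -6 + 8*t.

Divide through by 2: u'' - 4u' - 5u = -3 + 4*t.
Characteristic equation r² - 4r - 5 = 0 factors as (r - 5)(r + 1) = 0, so r = 5, -1.
Hence u_h = C1*exp(5*t) + C2*exp(-t).
For the particular solution try u_p = A0 + A1*t. Substituting and matching coefficients of each power of t gives A0 = 31/25, A1 = -4/5, so u_p = 31/25 - 4*t/5.

u = 31/25 - 4*t/5 + C1*exp(5*t) + C2*exp(-t)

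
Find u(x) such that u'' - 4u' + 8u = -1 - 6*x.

Characteristic equation r² - 4r + 8 = 0 has discriminant (-4)² - 4·(8) = -16 < 0, so r = 2 ± 2i.
Hence u_h = C1*cos(2*x)*exp(2*x) + C2*exp(2*x)*sin(2*x).
For the particular solution try u_p = A0 + A1*x. Substituting and matching coefficients of each power of x gives A0 = -1/2, A1 = -3/4, so u_p = -1/2 - 3*x/4.

u = -1/2 - 3*x/4 + C1*cos(2*x)*exp(2*x) + C2*exp(2*x)*sin(2*x)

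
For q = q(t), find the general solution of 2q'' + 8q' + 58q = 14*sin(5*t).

Divide through by 2: q'' + 4q' + 29q = 7*sin(5*t).
Characteristic equation r² + 4r + 29 = 0 has discriminant (4)² - 4·(29) = -100 < 0, so r = -2 ± 5i.
Hence q_h = C1*cos(5*t)*exp(-2*t) + C2*exp(-2*t)*sin(5*t).
Try q_p = A*cos(5*t) + B*sin(5*t). Substituting and equating the coefficients of cos(5t) and sin(5t) gives A = -35/104, B = 7/104, so q_p = -35*cos(5*t)/104 + 7*sin(5*t)/104.

q = -35*cos(5*t)/104 + 7*sin(5*t)/104 + C1*cos(5*t)*exp(-2*t) + C2*exp(-2*t)*sin(5*t)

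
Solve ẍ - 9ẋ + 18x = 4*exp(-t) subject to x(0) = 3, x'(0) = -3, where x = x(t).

Characteristic equation r² - 9r + 18 = 0 factors as (r - 6)(r - 3) = 0, so r = 6, 3.
Hence x_h = C1*exp(6*t) + C2*exp(3*t).
Try x_p = A*exp(-t). Substituting into the equation and dividing by exp(-t) gives A = 1/7, so x_p = exp(-t)/7.
General solution: x = exp(-t)/7 + C1*exp(6*t) + C2*exp(3*t).
Apply the initial conditions: x(0) = 1/7 + C1 + C2 = 3 and x'(0) = -1/7 + 3*C2 + 6*C1 = -3. Solving gives C1 = -80/21, C2 = 20/3.

x = -80*exp(6*t)/21 + exp(-t)/7 + 20*exp(3*t)/3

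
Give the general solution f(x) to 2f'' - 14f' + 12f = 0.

f = C1*exp(x) + C2*exp(6*x)

Divide through by 2: f'' - 7f' + 6f = 0.
Characteristic equation r² - 7r + 6 = 0 factors as (r - 1)(r - 6) = 0, so r = 1, 6.
Hence f_h = C1*exp(x) + C2*exp(6*x).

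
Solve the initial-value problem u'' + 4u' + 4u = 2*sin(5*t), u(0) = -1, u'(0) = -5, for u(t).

Characteristic equation r² + 4r + 4 = 0 has discriminant (4)² - 4·(4) = 0, so r = -2 is a repeated root.
Hence u_h = (C1 + C2*t)*exp(-2*t).
Try u_p = A*cos(5*t) + B*sin(5*t). Substituting and equating the coefficients of cos(5t) and sin(5t) gives A = -40/841, B = -42/841, so u_p = -42*sin(5*t)/841 - 40*cos(5*t)/841.
General solution: u = -42*sin(5*t)/841 - 40*cos(5*t)/841 + C1*exp(-2*t) + C2*t*exp(-2*t).
Apply the initial conditions: u(0) = -40/841 + C1 = -1 and u'(0) = -210/841 + C2 - 2*C1 = -5. Solving gives C1 = -801/841, C2 = -193/29.

u = -801*exp(-2*t)/841 - 42*sin(5*t)/841 - 40*cos(5*t)/841 - 193*t*exp(-2*t)/29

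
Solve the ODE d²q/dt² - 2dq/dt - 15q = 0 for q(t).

q = C1*exp(5*t) + C2*exp(-3*t)

Characteristic equation r² - 2r - 15 = 0 factors as (r - 5)(r + 3) = 0, so r = 5, -3.
Hence q_h = C1*exp(5*t) + C2*exp(-3*t).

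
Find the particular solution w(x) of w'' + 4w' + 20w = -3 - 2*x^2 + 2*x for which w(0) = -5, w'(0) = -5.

w = -21/125 - x**2/10 + 7*x/50 - 3701*exp(-2*x)*sin(4*x)/1000 - 604*cos(4*x)*exp(-2*x)/125

Characteristic equation r² + 4r + 20 = 0 has discriminant (4)² - 4·(20) = -64 < 0, so r = -2 ± 4i.
Hence w_h = C1*cos(4*x)*exp(-2*x) + C2*exp(-2*x)*sin(4*x).
For the particular solution try w_p = A0 + A1*x + A2*x^2. Substituting and matching coefficients of each power of x gives A0 = -21/125, A1 = 7/50, A2 = -1/10, so w_p = -21/125 - x^2/10 + 7*x/50.
General solution: w = -21/125 - x^2/10 + 7*x/50 + C1*cos(4*x)*exp(-2*x) + C2*exp(-2*x)*sin(4*x).
Apply the initial conditions: w(0) = -21/125 + C1 = -5 and w'(0) = 7/50 - 2*C1 + 4*C2 = -5. Solving gives C1 = -604/125, C2 = -3701/1000.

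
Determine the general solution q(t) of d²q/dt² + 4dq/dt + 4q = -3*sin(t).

Characteristic equation r² + 4r + 4 = 0 has discriminant (4)² - 4·(4) = 0, so r = -2 is a repeated root.
Hence q_h = (C1 + C2*t)*exp(-2*t).
Try q_p = A*cos(t) + B*sin(t). Substituting and equating the coefficients of cos(t) and sin(t) gives A = 12/25, B = -9/25, so q_p = -9*sin(t)/25 + 12*cos(t)/25.

q = -9*sin(t)/25 + 12*cos(t)/25 + C1*exp(-2*t) + C2*t*exp(-2*t)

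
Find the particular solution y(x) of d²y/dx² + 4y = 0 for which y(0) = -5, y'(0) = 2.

Characteristic equation r² + 4 = 0 has discriminant (0)² - 4·(4) = -16 < 0, so r = ± 2i.
Hence y_h = C1*cos(2*x) + C2*sin(2*x).
Apply the initial conditions: y(0) = C1 = -5 and y'(0) = 2*C2 = 2. Solving gives C1 = -5, C2 = 1.

y = -5*cos(2*x) + sin(2*x)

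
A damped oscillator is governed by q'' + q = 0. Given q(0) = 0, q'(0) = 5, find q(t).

q = 5*sin(t)

Characteristic equation r² + 1 = 0 has discriminant (0)² - 4·(1) = -4 < 0, so r = ± i.
Hence q_h = C1*cos(t) + C2*sin(t).
Apply the initial conditions: q(0) = C1 = 0 and q'(0) = C2 = 5. Solving gives C1 = 0, C2 = 5.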